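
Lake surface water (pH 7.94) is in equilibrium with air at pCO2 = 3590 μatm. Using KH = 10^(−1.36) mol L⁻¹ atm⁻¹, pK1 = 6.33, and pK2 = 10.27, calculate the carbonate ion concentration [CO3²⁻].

[CO3²⁻] = 0.0299 mmol/L

[CO2*] = KH · pCO2 = 10^(−1.36) × 3590×10^-6 = 1.567×10^-4 mol/L
α₀ = 1/(1 + K1/[H⁺] + K1K2/[H⁺]²) = 1/(1 + 10^+1.61 + 10^-0.72) = 0.02385
DIC = [CO2*]/α₀ = 1.567×10^-4 / 0.02385 = 6.571 mmol/L
[CO3²⁻] = α₂·DIC; α₂ = 0.004545, so [CO3²⁻] = 0.004545 × 6.571 = 0.0299 mmol/L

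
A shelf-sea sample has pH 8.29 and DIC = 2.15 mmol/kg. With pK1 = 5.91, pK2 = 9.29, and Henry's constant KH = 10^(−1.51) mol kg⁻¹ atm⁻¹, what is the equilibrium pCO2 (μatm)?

pCO2 = 263 μatm

α₀ = 1 / (1 + K1/[H⁺] + K1K2/[H⁺]²) = 1 / (1 + 10^+2.38 + 10^+1.38)
   = 1 / (1 + 239.88 + 23.988) = 1/264.87 = 0.003775
[CO2*] = α₀ × DIC = 0.003775 × 2.15 = 0.008117 mmol/kg = 8.117 μmol/kg
pCO2 = [CO2*]/KH = 8.117×10^-6 / 3.090×10^-2 = 263 μatm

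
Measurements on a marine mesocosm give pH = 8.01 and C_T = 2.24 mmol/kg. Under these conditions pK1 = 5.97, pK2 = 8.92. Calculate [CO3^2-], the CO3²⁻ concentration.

α₂ = 1 / (1 + [H⁺]/K2 + [H⁺]²/(K1K2)) = 1 / (1 + 10^+0.91 + 10^-1.13)
   = 1 / (1 + 8.1283 + 0.074131) = 1/9.2024 = 0.1087
[CO3²⁻] = α₂ × DIC = 0.1087 × 2.24 = 0.243 mmol/kg

[CO3²⁻] = 0.243 mmol/kg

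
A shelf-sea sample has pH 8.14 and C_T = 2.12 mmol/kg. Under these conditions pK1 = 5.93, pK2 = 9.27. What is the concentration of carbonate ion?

α₂ = 1 / (1 + [H⁺]/K2 + [H⁺]²/(K1K2)) = 1 / (1 + 10^+1.13 + 10^-1.08)
   = 1 / (1 + 13.490 + 0.083176) = 1/14.573 = 0.06862
[CO3²⁻] = α₂ × DIC = 0.06862 × 2.12 = 0.145 mmol/kg

[CO3²⁻] = 0.145 mmol/kg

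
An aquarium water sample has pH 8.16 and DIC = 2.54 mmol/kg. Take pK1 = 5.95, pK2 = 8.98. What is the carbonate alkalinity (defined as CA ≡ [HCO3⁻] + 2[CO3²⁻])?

CA = [HCO3⁻] + 2[CO3²⁻] = (α₁ + 2α₂)·DIC
At pH 8.16: [H⁺]/K1 = 10^-2.21 = 0.0061660, K2/[H⁺] = 10^-0.82 = 0.15136
α₁ = 1/(1 + 0.0061660 + 0.15136) = 1/1.1575 = 0.8639; α₂ = α₁·K2/[H⁺] = 0.1308
α₁ + 2α₂ = 1.1254
CA = 1.1254 × 2.54 = 2.86 mmol/kg

CA = 2.86 mmol/kg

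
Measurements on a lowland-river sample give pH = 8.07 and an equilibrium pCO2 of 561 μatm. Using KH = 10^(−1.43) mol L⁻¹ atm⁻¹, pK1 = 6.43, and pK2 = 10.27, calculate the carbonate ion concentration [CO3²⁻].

[CO2*] = KH · pCO2 = 10^(−1.43) × 561×10^-6 = 2.084×10^-5 mol/L
α₀ = 1/(1 + K1/[H⁺] + K1K2/[H⁺]²) = 1/(1 + 10^+1.64 + 10^-0.56) = 0.02226
DIC = [CO2*]/α₀ = 2.084×10^-5 / 0.02226 = 0.9364 mmol/L
[CO3²⁻] = α₂·DIC; α₂ = 0.006130, so [CO3²⁻] = 0.006130 × 0.9364 = 0.00574 mmol/L = 5.74 μmol/L

[CO3²⁻] = 5.74 μmol/L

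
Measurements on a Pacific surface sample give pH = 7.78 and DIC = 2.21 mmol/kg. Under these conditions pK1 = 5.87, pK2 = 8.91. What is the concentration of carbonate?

[CO3²⁻] = 0.151 mmol/kg

α₂ = 1 / (1 + [H⁺]/K2 + [H⁺]²/(K1K2)) = 1 / (1 + 10^+1.13 + 10^-0.78)
   = 1 / (1 + 13.490 + 0.16596) = 1/14.656 = 0.06823
[CO3²⁻] = α₂ × DIC = 0.06823 × 2.21 = 0.151 mmol/kg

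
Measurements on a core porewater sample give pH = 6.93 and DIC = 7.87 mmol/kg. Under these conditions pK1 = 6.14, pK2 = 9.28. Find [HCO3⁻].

[HCO3⁻] = 6.75 mmol/kg

α₁ = 1 / (1 + [H⁺]/K1 + K2/[H⁺]) = 1 / (1 + 10^-0.79 + 10^-2.35)
   = 1 / (1 + 0.16218 + 0.0044668) = 1/1.1666 = 0.8572
[HCO3⁻] = α₁ × DIC = 0.8572 × 7.87 = 6.75 mmol/kg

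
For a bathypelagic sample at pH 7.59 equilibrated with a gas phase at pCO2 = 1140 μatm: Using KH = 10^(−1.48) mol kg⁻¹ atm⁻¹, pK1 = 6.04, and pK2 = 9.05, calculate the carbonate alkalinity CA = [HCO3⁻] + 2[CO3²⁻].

CA = 1.43 mmol/kg

[CO2*] = KH · pCO2 = 10^(−1.48) × 1140×10^-6 = 3.775×10^-5 mol/kg
α₀ = 1/(1 + K1/[H⁺] + K1K2/[H⁺]²) = 1/(1 + 10^+1.55 + 10^+0.09) = 0.02652
DIC = [CO2*]/α₀ = 3.775×10^-5 / 0.02652 = 1.424 mmol/kg
CA = (α₁ + 2α₂)·DIC = (0.9409 + 2×0.03262) × 1.424 = 1.43 mmol/kg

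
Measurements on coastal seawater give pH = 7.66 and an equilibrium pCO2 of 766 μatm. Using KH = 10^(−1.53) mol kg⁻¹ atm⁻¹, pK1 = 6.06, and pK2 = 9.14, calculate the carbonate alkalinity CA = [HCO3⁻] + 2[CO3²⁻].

[CO2*] = KH · pCO2 = 10^(−1.53) × 766×10^-6 = 2.261×10^-5 mol/kg
α₀ = 1/(1 + K1/[H⁺] + K1K2/[H⁺]²) = 1/(1 + 10^+1.60 + 10^+0.12) = 0.02374
DIC = [CO2*]/α₀ = 2.261×10^-5 / 0.02374 = 0.9524 mmol/kg
CA = (α₁ + 2α₂)·DIC = (0.9450 + 2×0.03129) × 0.9524 = 0.960 mmol/kg

CA = 0.960 mmol/kg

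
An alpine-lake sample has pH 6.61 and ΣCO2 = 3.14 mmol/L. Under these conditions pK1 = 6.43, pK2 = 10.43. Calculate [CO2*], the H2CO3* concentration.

[CO2*] = 1.25 mmol/L

α₀ = 1 / (1 + K1/[H⁺] + K1K2/[H⁺]²) = 1 / (1 + 10^+0.18 + 10^-3.64)
   = 1 / (1 + 1.5136 + 0.00022909) = 1/2.5138 = 0.3978
[CO2*] = α₀ × DIC = 0.3978 × 3.14 = 1.25 mmol/L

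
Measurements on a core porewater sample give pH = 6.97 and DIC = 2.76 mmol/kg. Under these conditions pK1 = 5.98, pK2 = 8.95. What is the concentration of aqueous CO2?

α₀ = 1 / (1 + K1/[H⁺] + K1K2/[H⁺]²) = 1 / (1 + 10^+0.99 + 10^-0.99)
   = 1 / (1 + 9.7724 + 0.10233) = 1/10.875 = 0.09196
[CO2*] = α₀ × DIC = 0.09196 × 2.76 = 0.254 mmol/kg

[CO2*] = 0.254 mmol/kg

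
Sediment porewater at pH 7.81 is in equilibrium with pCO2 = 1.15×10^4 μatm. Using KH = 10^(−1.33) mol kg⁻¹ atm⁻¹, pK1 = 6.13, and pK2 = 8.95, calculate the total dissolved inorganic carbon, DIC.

DIC = 28.1 mmol/kg

[CO2*] = KH · pCO2 = 10^(−1.33) × 1.15×10^4×10^-6 = 5.379×10^-4 mol/kg
α₀ = 1/(1 + K1/[H⁺] + K1K2/[H⁺]²) = 1/(1 + 10^+1.68 + 10^+0.54) = 0.01911
DIC = [CO2*]/α₀ = 5.379×10^-4 / 0.01911 = 28.1 mmol/kg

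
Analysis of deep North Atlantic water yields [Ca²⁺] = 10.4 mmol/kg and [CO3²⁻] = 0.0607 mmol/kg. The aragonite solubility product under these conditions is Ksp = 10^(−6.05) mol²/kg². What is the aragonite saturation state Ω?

Ω = 0.708

Ksp = 10^(−6.05) = 8.913×10^-7
Ω = [Ca²⁺][CO3²⁻]/Ksp = (10.4×10^-3)(0.0607×10^-3) / 8.913×10^-7 = 0.708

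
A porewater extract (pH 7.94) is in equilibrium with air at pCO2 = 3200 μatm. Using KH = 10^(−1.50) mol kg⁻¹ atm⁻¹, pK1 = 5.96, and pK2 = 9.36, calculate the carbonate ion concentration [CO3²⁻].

[CO3²⁻] = 0.367 mmol/kg

[CO2*] = KH · pCO2 = 10^(−1.50) × 3200×10^-6 = 1.012×10^-4 mol/kg
α₀ = 1/(1 + K1/[H⁺] + K1K2/[H⁺]²) = 1/(1 + 10^+1.98 + 10^+0.56) = 0.009987
DIC = [CO2*]/α₀ = 1.012×10^-4 / 0.009987 = 10.13 mmol/kg
[CO3²⁻] = α₂·DIC; α₂ = 0.03626, so [CO3²⁻] = 0.03626 × 10.13 = 0.367 mmol/kg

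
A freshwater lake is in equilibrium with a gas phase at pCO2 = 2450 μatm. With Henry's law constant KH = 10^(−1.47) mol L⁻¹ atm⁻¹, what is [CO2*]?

[CO2*] = 83.0 μmol/L

KH = 10^(−1.47) = 3.388×10^-2 mol L⁻¹ atm⁻¹
[CO2*] = KH · pCO2 = 3.388×10^-2 × 2450×10^-6 atm = 8.30×10^-5 mol/L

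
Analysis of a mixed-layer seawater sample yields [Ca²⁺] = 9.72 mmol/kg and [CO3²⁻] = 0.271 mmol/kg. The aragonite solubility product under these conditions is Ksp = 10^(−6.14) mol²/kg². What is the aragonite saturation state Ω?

Ω = 3.64

Ksp = 10^(−6.14) = 7.244×10^-7
Ω = [Ca²⁺][CO3²⁻]/Ksp = (9.72×10^-3)(0.271×10^-3) / 7.244×10^-7 = 3.64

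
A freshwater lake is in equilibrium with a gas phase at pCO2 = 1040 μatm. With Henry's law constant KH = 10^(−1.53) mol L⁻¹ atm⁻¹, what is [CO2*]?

KH = 10^(−1.53) = 2.951×10^-2 mol L⁻¹ atm⁻¹
[CO2*] = KH · pCO2 = 2.951×10^-2 × 1040×10^-6 atm = 3.07×10^-5 mol/L

[CO2*] = 30.7 μmol/L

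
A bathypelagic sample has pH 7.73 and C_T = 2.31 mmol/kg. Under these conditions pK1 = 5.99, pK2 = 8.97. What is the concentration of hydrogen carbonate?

[HCO3⁻] = 2.15 mmol/kg

α₁ = 1 / (1 + [H⁺]/K1 + K2/[H⁺]) = 1 / (1 + 10^-1.74 + 10^-1.24)
   = 1 / (1 + 0.018197 + 0.057544) = 1/1.0757 = 0.9296
[HCO3⁻] = α₁ × DIC = 0.9296 × 2.31 = 2.15 mmol/kg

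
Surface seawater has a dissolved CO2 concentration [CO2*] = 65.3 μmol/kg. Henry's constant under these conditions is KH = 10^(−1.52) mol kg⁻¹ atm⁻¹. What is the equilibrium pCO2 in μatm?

pCO2 = 2160 μatm

KH = 10^(−1.52) = 3.020×10^-2 mol kg⁻¹ atm⁻¹
pCO2 = [CO2*]/KH = 65.3×10^-6 / 3.020×10^-2 = 2.16×10^-3 atm = 2160 μatm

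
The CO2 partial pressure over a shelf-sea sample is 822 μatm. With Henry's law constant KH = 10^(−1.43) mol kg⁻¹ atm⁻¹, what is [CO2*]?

KH = 10^(−1.43) = 3.715×10^-2 mol kg⁻¹ atm⁻¹
[CO2*] = KH · pCO2 = 3.715×10^-2 × 822×10^-6 atm = 3.05×10^-5 mol/kg

[CO2*] = 30.5 μmol/kg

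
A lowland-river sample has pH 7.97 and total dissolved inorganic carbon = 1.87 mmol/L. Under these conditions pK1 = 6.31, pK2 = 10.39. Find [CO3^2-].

[CO3²⁻] = 6.93 μmol/L

α₂ = 1 / (1 + [H⁺]/K2 + [H⁺]²/(K1K2)) = 1 / (1 + 10^+2.42 + 10^+0.76)
   = 1 / (1 + 263.03 + 5.7544) = 1/269.78 = 0.003707
[CO3²⁻] = α₂ × DIC = 0.003707 × 1.87 = 0.00693 mmol/L = 6.93 μmol/L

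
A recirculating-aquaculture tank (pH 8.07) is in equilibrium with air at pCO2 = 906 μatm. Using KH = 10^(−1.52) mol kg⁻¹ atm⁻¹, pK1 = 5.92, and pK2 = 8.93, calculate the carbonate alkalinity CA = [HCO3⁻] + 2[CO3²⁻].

CA = 4.93 mmol/kg

[CO2*] = KH · pCO2 = 10^(−1.52) × 906×10^-6 = 2.736×10^-5 mol/kg
α₀ = 1/(1 + K1/[H⁺] + K1K2/[H⁺]²) = 1/(1 + 10^+2.15 + 10^+1.29) = 0.006182
DIC = [CO2*]/α₀ = 2.736×10^-5 / 0.006182 = 4.426 mmol/kg
CA = (α₁ + 2α₂)·DIC = (0.8733 + 2×0.1205) × 4.426 = 4.93 mmol/kg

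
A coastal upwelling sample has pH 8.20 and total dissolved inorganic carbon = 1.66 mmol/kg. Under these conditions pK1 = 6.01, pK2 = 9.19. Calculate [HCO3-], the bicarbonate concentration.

[HCO3⁻] = 1.50 mmol/kg

α₁ = 1 / (1 + [H⁺]/K1 + K2/[H⁺]) = 1 / (1 + 10^-2.19 + 10^-0.99)
   = 1 / (1 + 0.0064565 + 0.10233) = 1/1.1088 = 0.9019
[HCO3⁻] = α₁ × DIC = 0.9019 × 1.66 = 1.50 mmol/kg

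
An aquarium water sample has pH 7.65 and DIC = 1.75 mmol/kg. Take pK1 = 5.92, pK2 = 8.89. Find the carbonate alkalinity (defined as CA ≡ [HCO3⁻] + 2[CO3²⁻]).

CA = [HCO3⁻] + 2[CO3²⁻] = (α₁ + 2α₂)·DIC
At pH 7.65: [H⁺]/K1 = 10^-1.73 = 0.018621, K2/[H⁺] = 10^-1.24 = 0.057544
α₁ = 1/(1 + 0.018621 + 0.057544) = 1/1.0762 = 0.9292; α₂ = α₁·K2/[H⁺] = 0.05347
α₁ + 2α₂ = 1.0362
CA = 1.0362 × 1.75 = 1.81 mmol/kg

CA = 1.81 mmol/kg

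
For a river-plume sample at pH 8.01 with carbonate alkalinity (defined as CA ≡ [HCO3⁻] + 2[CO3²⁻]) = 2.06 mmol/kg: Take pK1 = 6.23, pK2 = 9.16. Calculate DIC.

DIC = 1.96 mmol/kg

CA = [HCO3⁻] + 2[CO3²⁻] = (α₁ + 2α₂)·DIC
At pH 8.01: [H⁺]/K1 = 10^-1.78 = 0.016596, K2/[H⁺] = 10^-1.15 = 0.070795
α₁ = 1/(1 + 0.016596 + 0.070795) = 1/1.0874 = 0.9196; α₂ = α₁·K2/[H⁺] = 0.06511
α₁ + 2α₂ = 1.0498
DIC = CA / (α₁ + 2α₂) = 2.06 / 1.0498 = 1.96 mmol/kg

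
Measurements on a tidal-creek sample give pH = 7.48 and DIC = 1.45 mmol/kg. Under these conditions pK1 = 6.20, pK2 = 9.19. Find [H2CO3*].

α₀ = 1 / (1 + K1/[H⁺] + K1K2/[H⁺]²) = 1 / (1 + 10^+1.28 + 10^-0.43)
   = 1 / (1 + 19.055 + 0.37154) = 1/20.426 = 0.04896
[CO2*] = α₀ × DIC = 0.04896 × 1.45 = 0.0710 mmol/kg

[CO2*] = 0.0710 mmol/kg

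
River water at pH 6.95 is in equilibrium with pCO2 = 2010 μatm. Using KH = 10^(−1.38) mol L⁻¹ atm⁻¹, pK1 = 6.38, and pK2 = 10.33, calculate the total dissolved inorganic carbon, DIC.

[CO2*] = KH · pCO2 = 10^(−1.38) × 2010×10^-6 = 8.379×10^-5 mol/L
α₀ = 1/(1 + K1/[H⁺] + K1K2/[H⁺]²) = 1/(1 + 10^+0.57 + 10^-2.81) = 0.2120
DIC = [CO2*]/α₀ = 8.379×10^-5 / 0.2120 = 0.395 mmol/L

DIC = 0.395 mmol/L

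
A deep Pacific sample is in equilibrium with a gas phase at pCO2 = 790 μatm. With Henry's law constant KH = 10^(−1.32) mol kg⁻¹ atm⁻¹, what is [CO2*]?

[CO2*] = 37.8 μmol/kg

KH = 10^(−1.32) = 4.786×10^-2 mol kg⁻¹ atm⁻¹
[CO2*] = KH · pCO2 = 4.786×10^-2 × 790×10^-6 atm = 3.78×10^-5 mol/kg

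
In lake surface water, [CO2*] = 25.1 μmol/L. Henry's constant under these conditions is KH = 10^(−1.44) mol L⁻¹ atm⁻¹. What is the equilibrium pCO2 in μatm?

pCO2 = 691 μatm

KH = 10^(−1.44) = 3.631×10^-2 mol L⁻¹ atm⁻¹
pCO2 = [CO2*]/KH = 25.1×10^-6 / 3.631×10^-2 = 6.91×10^-4 atm = 691 μatm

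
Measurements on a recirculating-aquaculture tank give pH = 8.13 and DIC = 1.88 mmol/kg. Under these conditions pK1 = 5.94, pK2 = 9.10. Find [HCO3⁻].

α₁ = 1 / (1 + [H⁺]/K1 + K2/[H⁺]) = 1 / (1 + 10^-2.19 + 10^-0.97)
   = 1 / (1 + 0.0064565 + 0.10715) = 1/1.1136 = 0.8980
[HCO3⁻] = α₁ × DIC = 0.8980 × 1.88 = 1.69 mmol/kg

[HCO3⁻] = 1.69 mmol/kg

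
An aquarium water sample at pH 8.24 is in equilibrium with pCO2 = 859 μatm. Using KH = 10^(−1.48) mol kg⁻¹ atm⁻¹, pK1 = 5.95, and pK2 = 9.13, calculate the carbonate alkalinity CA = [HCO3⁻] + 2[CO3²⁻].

[CO2*] = KH · pCO2 = 10^(−1.48) × 859×10^-6 = 2.844×10^-5 mol/kg
α₀ = 1/(1 + K1/[H⁺] + K1K2/[H⁺]²) = 1/(1 + 10^+2.29 + 10^+1.40) = 0.004523
DIC = [CO2*]/α₀ = 2.844×10^-5 / 0.004523 = 6.289 mmol/kg
CA = (α₁ + 2α₂)·DIC = (0.8819 + 2×0.1136) × 6.289 = 6.98 mmol/kg

CA = 6.98 mmol/kg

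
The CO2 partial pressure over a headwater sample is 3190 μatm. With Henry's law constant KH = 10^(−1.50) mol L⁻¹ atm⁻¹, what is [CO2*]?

KH = 10^(−1.50) = 3.162×10^-2 mol L⁻¹ atm⁻¹
[CO2*] = KH · pCO2 = 3.162×10^-2 × 3190×10^-6 atm = 1.01×10^-4 mol/L

[CO2*] = 101 μmol/L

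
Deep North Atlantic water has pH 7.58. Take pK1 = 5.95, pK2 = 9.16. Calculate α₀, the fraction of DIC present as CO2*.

α₀ = 0.0223

α₀ = 1 / (1 + K1/[H⁺] + K1K2/[H⁺]²) = 1 / (1 + 10^+1.63 + 10^+0.05)
   = 1 / (1 + 42.658 + 1.1220) = 1/44.780 = 0.02233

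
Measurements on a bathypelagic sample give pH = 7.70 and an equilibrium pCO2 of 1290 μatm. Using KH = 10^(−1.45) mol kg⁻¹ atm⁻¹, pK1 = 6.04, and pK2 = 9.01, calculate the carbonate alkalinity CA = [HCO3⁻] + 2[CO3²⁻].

[CO2*] = KH · pCO2 = 10^(−1.45) × 1290×10^-6 = 4.577×10^-5 mol/kg
α₀ = 1/(1 + K1/[H⁺] + K1K2/[H⁺]²) = 1/(1 + 10^+1.66 + 10^+0.35) = 0.02043
DIC = [CO2*]/α₀ = 4.577×10^-5 / 0.02043 = 2.240 mmol/kg
CA = (α₁ + 2α₂)·DIC = (0.9338 + 2×0.04574) × 2.240 = 2.30 mmol/kg

CA = 2.30 mmol/kg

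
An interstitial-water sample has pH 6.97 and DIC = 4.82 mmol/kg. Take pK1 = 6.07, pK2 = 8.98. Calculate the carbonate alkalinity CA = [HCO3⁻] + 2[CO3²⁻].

CA = 4.33 mmol/kg

CA = [HCO3⁻] + 2[CO3²⁻] = (α₁ + 2α₂)·DIC
At pH 6.97: [H⁺]/K1 = 10^-0.90 = 0.12589, K2/[H⁺] = 10^-2.01 = 0.0097724
α₁ = 1/(1 + 0.12589 + 0.0097724) = 1/1.1357 = 0.8805; α₂ = α₁·K2/[H⁺] = 0.008605
α₁ + 2α₂ = 0.8978
CA = 0.8978 × 4.82 = 4.33 mmol/kg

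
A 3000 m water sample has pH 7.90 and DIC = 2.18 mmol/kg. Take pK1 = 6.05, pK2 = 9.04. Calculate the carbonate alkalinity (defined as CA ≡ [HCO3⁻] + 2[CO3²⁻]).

CA = [HCO3⁻] + 2[CO3²⁻] = (α₁ + 2α₂)·DIC
At pH 7.90: [H⁺]/K1 = 10^-1.85 = 0.014125, K2/[H⁺] = 10^-1.14 = 0.072444
α₁ = 1/(1 + 0.014125 + 0.072444) = 1/1.0866 = 0.9203; α₂ = α₁·K2/[H⁺] = 0.06667
α₁ + 2α₂ = 1.0537
CA = 1.0537 × 2.18 = 2.30 mmol/kg

CA = 2.30 mmol/kg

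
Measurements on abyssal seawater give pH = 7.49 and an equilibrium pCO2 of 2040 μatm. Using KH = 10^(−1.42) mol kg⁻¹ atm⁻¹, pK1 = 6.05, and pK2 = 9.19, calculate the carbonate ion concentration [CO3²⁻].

[CO2*] = KH · pCO2 = 10^(−1.42) × 2040×10^-6 = 7.756×10^-5 mol/kg
α₀ = 1/(1 + K1/[H⁺] + K1K2/[H⁺]²) = 1/(1 + 10^+1.44 + 10^-0.26) = 0.03437
DIC = [CO2*]/α₀ = 7.756×10^-5 / 0.03437 = 2.256 mmol/kg
[CO3²⁻] = α₂·DIC; α₂ = 0.01889, so [CO3²⁻] = 0.01889 × 2.256 = 0.0426 mmol/kg

[CO3²⁻] = 0.0426 mmol/kg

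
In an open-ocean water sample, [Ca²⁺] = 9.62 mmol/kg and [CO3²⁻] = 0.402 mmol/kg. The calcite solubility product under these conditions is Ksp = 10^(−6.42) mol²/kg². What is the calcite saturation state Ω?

Ω = 10.2

Ksp = 10^(−6.42) = 3.802×10^-7
Ω = [Ca²⁺][CO3²⁻]/Ksp = (9.62×10^-3)(0.402×10^-3) / 3.802×10^-7 = 10.2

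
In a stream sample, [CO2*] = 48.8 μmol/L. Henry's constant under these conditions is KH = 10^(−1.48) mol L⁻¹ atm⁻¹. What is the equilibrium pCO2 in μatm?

KH = 10^(−1.48) = 3.311×10^-2 mol L⁻¹ atm⁻¹
pCO2 = [CO2*]/KH = 48.8×10^-6 / 3.311×10^-2 = 1.47×10^-3 atm = 1470 μatm

pCO2 = 1470 μatm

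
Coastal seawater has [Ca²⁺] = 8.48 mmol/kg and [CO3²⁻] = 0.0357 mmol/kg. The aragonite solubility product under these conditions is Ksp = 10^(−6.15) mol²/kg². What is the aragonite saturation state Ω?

Ω = 0.428

Ksp = 10^(−6.15) = 7.079×10^-7
Ω = [Ca²⁺][CO3²⁻]/Ksp = (8.48×10^-3)(0.0357×10^-3) / 7.079×10^-7 = 0.428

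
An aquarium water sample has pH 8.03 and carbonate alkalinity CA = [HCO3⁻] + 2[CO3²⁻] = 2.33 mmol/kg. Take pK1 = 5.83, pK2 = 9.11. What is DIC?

DIC = 2.18 mmol/kg

CA = [HCO3⁻] + 2[CO3²⁻] = (α₁ + 2α₂)·DIC
At pH 8.03: [H⁺]/K1 = 10^-2.20 = 0.0063096, K2/[H⁺] = 10^-1.08 = 0.083176
α₁ = 1/(1 + 0.0063096 + 0.083176) = 1/1.0895 = 0.9179; α₂ = α₁·K2/[H⁺] = 0.07634
α₁ + 2α₂ = 1.0706
DIC = CA / (α₁ + 2α₂) = 2.33 / 1.0706 = 2.18 mmol/kg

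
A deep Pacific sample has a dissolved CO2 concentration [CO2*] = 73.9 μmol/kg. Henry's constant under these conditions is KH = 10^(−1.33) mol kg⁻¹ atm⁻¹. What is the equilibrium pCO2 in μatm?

KH = 10^(−1.33) = 4.677×10^-2 mol kg⁻¹ atm⁻¹
pCO2 = [CO2*]/KH = 73.9×10^-6 / 4.677×10^-2 = 1.58×10^-3 atm = 1580 μatm

pCO2 = 1580 μatm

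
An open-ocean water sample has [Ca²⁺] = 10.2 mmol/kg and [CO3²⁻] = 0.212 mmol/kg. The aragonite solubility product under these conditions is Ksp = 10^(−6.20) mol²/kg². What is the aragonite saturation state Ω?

Ω = 3.43

Ksp = 10^(−6.20) = 6.310×10^-7
Ω = [Ca²⁺][CO3²⁻]/Ksp = (10.2×10^-3)(0.212×10^-3) / 6.310×10^-7 = 3.43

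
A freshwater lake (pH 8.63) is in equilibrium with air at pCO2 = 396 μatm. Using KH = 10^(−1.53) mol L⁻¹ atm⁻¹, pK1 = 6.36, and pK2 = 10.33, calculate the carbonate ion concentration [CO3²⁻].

[CO3²⁻] = 0.0434 mmol/L

[CO2*] = KH · pCO2 = 10^(−1.53) × 396×10^-6 = 1.169×10^-5 mol/L
α₀ = 1/(1 + K1/[H⁺] + K1K2/[H⁺]²) = 1/(1 + 10^+2.27 + 10^+0.57) = 0.005238
DIC = [CO2*]/α₀ = 1.169×10^-5 / 0.005238 = 2.231 mmol/L
[CO3²⁻] = α₂·DIC; α₂ = 0.01946, so [CO3²⁻] = 0.01946 × 2.231 = 0.0434 mmol/L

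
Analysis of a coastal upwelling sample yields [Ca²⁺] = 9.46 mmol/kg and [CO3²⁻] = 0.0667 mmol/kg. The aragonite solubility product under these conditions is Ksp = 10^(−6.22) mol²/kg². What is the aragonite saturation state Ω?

Ω = 1.05

Ksp = 10^(−6.22) = 6.026×10^-7
Ω = [Ca²⁺][CO3²⁻]/Ksp = (9.46×10^-3)(0.0667×10^-3) / 6.026×10^-7 = 1.05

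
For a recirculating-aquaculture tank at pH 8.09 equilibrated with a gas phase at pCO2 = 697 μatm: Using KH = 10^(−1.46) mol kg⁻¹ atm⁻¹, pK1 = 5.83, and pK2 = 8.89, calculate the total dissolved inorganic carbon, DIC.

DIC = 5.12 mmol/kg

[CO2*] = KH · pCO2 = 10^(−1.46) × 697×10^-6 = 2.417×10^-5 mol/kg
α₀ = 1/(1 + K1/[H⁺] + K1K2/[H⁺]²) = 1/(1 + 10^+2.26 + 10^+1.46) = 0.004721
DIC = [CO2*]/α₀ = 2.417×10^-5 / 0.004721 = 5.12 mmol/kg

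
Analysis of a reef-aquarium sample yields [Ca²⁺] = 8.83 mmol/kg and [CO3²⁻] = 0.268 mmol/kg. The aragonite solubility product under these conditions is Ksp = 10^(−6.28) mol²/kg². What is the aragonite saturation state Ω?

Ω = 4.51

Ksp = 10^(−6.28) = 5.248×10^-7
Ω = [Ca²⁺][CO3²⁻]/Ksp = (8.83×10^-3)(0.268×10^-3) / 5.248×10^-7 = 4.51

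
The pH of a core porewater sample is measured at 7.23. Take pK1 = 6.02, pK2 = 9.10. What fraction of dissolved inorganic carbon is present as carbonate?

α₂ = 1 / (1 + [H⁺]/K2 + [H⁺]²/(K1K2)) = 1 / (1 + 10^+1.87 + 10^+0.66)
   = 1 / (1 + 74.131 + 4.5709) = 1/79.702 = 0.01255

α₂ = 0.0125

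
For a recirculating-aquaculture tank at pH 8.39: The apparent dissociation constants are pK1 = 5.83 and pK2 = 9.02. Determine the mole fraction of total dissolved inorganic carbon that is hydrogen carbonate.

α₁ = 1 / (1 + [H⁺]/K1 + K2/[H⁺]) = 1 / (1 + 10^-2.56 + 10^-0.63)
   = 1 / (1 + 0.0027542 + 0.23442) = 1/1.2372 = 0.8083

α₁ = 0.808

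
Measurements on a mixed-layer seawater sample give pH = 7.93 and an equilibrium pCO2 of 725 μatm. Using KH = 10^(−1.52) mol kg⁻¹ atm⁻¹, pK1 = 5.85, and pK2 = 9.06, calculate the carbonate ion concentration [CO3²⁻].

[CO2*] = KH · pCO2 = 10^(−1.52) × 725×10^-6 = 2.189×10^-5 mol/kg
α₀ = 1/(1 + K1/[H⁺] + K1K2/[H⁺]²) = 1/(1 + 10^+2.08 + 10^+0.95) = 0.007684
DIC = [CO2*]/α₀ = 2.189×10^-5 / 0.007684 = 2.849 mmol/kg
[CO3²⁻] = α₂·DIC; α₂ = 0.06848, so [CO3²⁻] = 0.06848 × 2.849 = 0.195 mmol/kg

[CO3²⁻] = 0.195 mmol/kg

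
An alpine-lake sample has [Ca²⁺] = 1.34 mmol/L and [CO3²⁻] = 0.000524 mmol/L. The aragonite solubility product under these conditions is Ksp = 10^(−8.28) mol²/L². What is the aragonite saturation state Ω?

Ω = 0.134

Ksp = 10^(−8.28) = 5.248×10^-9
Ω = [Ca²⁺][CO3²⁻]/Ksp = (1.34×10^-3)(0.000524×10^-3) / 5.248×10^-9 = 0.134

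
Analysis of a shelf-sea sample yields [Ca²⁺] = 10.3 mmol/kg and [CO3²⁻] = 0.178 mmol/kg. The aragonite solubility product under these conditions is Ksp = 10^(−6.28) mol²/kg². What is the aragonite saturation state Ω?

Ω = 3.49

Ksp = 10^(−6.28) = 5.248×10^-7
Ω = [Ca²⁺][CO3²⁻]/Ksp = (10.3×10^-3)(0.178×10^-3) / 5.248×10^-7 = 3.49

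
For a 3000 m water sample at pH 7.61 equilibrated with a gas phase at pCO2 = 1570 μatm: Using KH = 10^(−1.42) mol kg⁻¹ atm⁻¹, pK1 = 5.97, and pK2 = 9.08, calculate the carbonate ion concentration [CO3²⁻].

[CO3²⁻] = 0.0883 mmol/kg

[CO2*] = KH · pCO2 = 10^(−1.42) × 1570×10^-6 = 5.969×10^-5 mol/kg
α₀ = 1/(1 + K1/[H⁺] + K1K2/[H⁺]²) = 1/(1 + 10^+1.64 + 10^+0.17) = 0.02168
DIC = [CO2*]/α₀ = 5.969×10^-5 / 0.02168 = 2.754 mmol/kg
[CO3²⁻] = α₂·DIC; α₂ = 0.03206, so [CO3²⁻] = 0.03206 × 2.754 = 0.0883 mmol/kg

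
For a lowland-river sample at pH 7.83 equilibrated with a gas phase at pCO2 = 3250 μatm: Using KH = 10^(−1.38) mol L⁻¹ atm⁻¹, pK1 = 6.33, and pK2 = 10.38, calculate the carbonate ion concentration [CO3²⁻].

[CO2*] = KH · pCO2 = 10^(−1.38) × 3250×10^-6 = 1.355×10^-4 mol/L
α₀ = 1/(1 + K1/[H⁺] + K1K2/[H⁺]²) = 1/(1 + 10^+1.50 + 10^-1.05) = 0.03057
DIC = [CO2*]/α₀ = 1.355×10^-4 / 0.03057 = 4.432 mmol/L
[CO3²⁻] = α₂·DIC; α₂ = 0.002725, so [CO3²⁻] = 0.002725 × 4.432 = 0.0121 mmol/L = 12.1 μmol/L

[CO3²⁻] = 12.1 μmol/L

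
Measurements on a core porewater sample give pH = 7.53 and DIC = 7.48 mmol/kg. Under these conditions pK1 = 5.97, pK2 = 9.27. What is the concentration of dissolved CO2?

α₀ = 1 / (1 + K1/[H⁺] + K1K2/[H⁺]²) = 1 / (1 + 10^+1.56 + 10^-0.18)
   = 1 / (1 + 36.308 + 0.66069) = 1/37.968 = 0.02634
[CO2*] = α₀ × DIC = 0.02634 × 7.48 = 0.197 mmol/kg

[CO2*] = 0.197 mmol/kg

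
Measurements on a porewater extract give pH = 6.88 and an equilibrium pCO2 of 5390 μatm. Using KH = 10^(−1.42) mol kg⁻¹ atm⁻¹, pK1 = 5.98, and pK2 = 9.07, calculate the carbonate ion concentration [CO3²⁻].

[CO2*] = KH · pCO2 = 10^(−1.42) × 5390×10^-6 = 2.049×10^-4 mol/kg
α₀ = 1/(1 + K1/[H⁺] + K1K2/[H⁺]²) = 1/(1 + 10^+0.90 + 10^-1.29) = 0.1112
DIC = [CO2*]/α₀ = 2.049×10^-4 / 0.1112 = 1.843 mmol/kg
[CO3²⁻] = α₂·DIC; α₂ = 0.005702, so [CO3²⁻] = 0.005702 × 1.843 = 0.0105 mmol/kg = 10.5 μmol/kg

[CO3²⁻] = 10.5 μmol/kg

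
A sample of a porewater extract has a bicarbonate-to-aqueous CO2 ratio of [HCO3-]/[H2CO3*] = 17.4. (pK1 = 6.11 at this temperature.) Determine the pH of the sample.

pH = 7.35

From K1 = [H⁺][HCO3-]/[H2CO3*]:  pH = pK1 + log₁₀([HCO3-]/[H2CO3*])
log₁₀(17.4) = +1.241
pH = 6.11 + (+1.241) = 7.35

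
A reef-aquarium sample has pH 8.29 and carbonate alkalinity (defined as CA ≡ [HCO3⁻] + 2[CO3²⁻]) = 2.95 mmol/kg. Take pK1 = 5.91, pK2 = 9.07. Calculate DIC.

CA = [HCO3⁻] + 2[CO3²⁻] = (α₁ + 2α₂)·DIC
At pH 8.29: [H⁺]/K1 = 10^-2.38 = 0.0041687, K2/[H⁺] = 10^-0.78 = 0.16596
α₁ = 1/(1 + 0.0041687 + 0.16596) = 1/1.1701 = 0.8546; α₂ = α₁·K2/[H⁺] = 0.1418
α₁ + 2α₂ = 1.1383
DIC = CA / (α₁ + 2α₂) = 2.95 / 1.1383 = 2.59 mmol/kg

DIC = 2.59 mmol/kg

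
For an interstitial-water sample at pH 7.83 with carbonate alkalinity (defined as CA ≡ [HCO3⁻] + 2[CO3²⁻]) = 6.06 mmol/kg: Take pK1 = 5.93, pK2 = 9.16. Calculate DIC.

CA = [HCO3⁻] + 2[CO3²⁻] = (α₁ + 2α₂)·DIC
At pH 7.83: [H⁺]/K1 = 10^-1.90 = 0.012589, K2/[H⁺] = 10^-1.33 = 0.046774
α₁ = 1/(1 + 0.012589 + 0.046774) = 1/1.0594 = 0.9440; α₂ = α₁·K2/[H⁺] = 0.04415
α₁ + 2α₂ = 1.0323
DIC = CA / (α₁ + 2α₂) = 6.06 / 1.0323 = 5.87 mmol/kg

DIC = 5.87 mmol/kg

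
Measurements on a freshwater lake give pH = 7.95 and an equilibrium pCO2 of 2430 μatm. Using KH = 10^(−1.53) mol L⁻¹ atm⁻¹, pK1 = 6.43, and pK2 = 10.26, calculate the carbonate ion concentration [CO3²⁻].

[CO2*] = KH · pCO2 = 10^(−1.53) × 2430×10^-6 = 7.171×10^-5 mol/L
α₀ = 1/(1 + K1/[H⁺] + K1K2/[H⁺]²) = 1/(1 + 10^+1.52 + 10^-0.79) = 0.02918
DIC = [CO2*]/α₀ = 7.171×10^-5 / 0.02918 = 2.458 mmol/L
[CO3²⁻] = α₂·DIC; α₂ = 0.004732, so [CO3²⁻] = 0.004732 × 2.458 = 0.0116 mmol/L = 11.6 μmol/L

[CO3²⁻] = 11.6 μmol/L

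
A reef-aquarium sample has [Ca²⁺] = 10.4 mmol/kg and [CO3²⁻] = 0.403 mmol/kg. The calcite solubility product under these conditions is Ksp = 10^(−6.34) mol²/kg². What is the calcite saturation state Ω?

Ksp = 10^(−6.34) = 4.571×10^-7
Ω = [Ca²⁺][CO3²⁻]/Ksp = (10.4×10^-3)(0.403×10^-3) / 4.571×10^-7 = 9.17

Ω = 9.17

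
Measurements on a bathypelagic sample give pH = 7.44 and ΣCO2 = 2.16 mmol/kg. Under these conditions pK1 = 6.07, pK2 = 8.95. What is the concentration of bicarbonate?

α₁ = 1 / (1 + [H⁺]/K1 + K2/[H⁺]) = 1 / (1 + 10^-1.37 + 10^-1.51)
   = 1 / (1 + 0.042658 + 0.030903) = 1/1.0736 = 0.9315
[HCO3⁻] = α₁ × DIC = 0.9315 × 2.16 = 2.01 mmol/kg

[HCO3⁻] = 2.01 mmol/kg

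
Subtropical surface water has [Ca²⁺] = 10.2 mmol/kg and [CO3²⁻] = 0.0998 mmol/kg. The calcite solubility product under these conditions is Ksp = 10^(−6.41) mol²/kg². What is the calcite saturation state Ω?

Ksp = 10^(−6.41) = 3.890×10^-7
Ω = [Ca²⁺][CO3²⁻]/Ksp = (10.2×10^-3)(0.0998×10^-3) / 3.890×10^-7 = 2.62

Ω = 2.62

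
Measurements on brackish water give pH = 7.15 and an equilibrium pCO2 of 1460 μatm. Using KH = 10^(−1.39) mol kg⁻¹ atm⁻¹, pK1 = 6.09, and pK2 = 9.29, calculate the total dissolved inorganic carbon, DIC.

[CO2*] = KH · pCO2 = 10^(−1.39) × 1460×10^-6 = 5.948×10^-5 mol/kg
α₀ = 1/(1 + K1/[H⁺] + K1K2/[H⁺]²) = 1/(1 + 10^+1.06 + 10^-1.08) = 0.07959
DIC = [CO2*]/α₀ = 5.948×10^-5 / 0.07959 = 0.747 mmol/kg

DIC = 0.747 mmol/kg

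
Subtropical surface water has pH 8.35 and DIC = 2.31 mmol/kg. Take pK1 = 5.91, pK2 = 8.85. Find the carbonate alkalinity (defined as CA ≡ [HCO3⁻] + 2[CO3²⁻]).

CA = [HCO3⁻] + 2[CO3²⁻] = (α₁ + 2α₂)·DIC
At pH 8.35: [H⁺]/K1 = 10^-2.44 = 0.0036308, K2/[H⁺] = 10^-0.50 = 0.31623
α₁ = 1/(1 + 0.0036308 + 0.31623) = 1/1.3199 = 0.7577; α₂ = α₁·K2/[H⁺] = 0.2396
α₁ + 2α₂ = 1.2368
CA = 1.2368 × 2.31 = 2.86 mmol/kg

CA = 2.86 mmol/kg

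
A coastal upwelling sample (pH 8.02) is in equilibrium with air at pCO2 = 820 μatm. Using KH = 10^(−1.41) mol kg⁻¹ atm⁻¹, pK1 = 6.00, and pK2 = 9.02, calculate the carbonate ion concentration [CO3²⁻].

[CO2*] = KH · pCO2 = 10^(−1.41) × 820×10^-6 = 3.190×10^-5 mol/kg
α₀ = 1/(1 + K1/[H⁺] + K1K2/[H⁺]²) = 1/(1 + 10^+2.02 + 10^+1.02) = 0.008607
DIC = [CO2*]/α₀ = 3.190×10^-5 / 0.008607 = 3.706 mmol/kg
[CO3²⁻] = α₂·DIC; α₂ = 0.09013, so [CO3²⁻] = 0.09013 × 3.706 = 0.334 mmol/kg

[CO3²⁻] = 0.334 mmol/kg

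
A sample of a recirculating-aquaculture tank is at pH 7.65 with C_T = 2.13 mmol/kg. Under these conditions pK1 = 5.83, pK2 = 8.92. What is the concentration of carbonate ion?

α₂ = 1 / (1 + [H⁺]/K2 + [H⁺]²/(K1K2)) = 1 / (1 + 10^+1.27 + 10^-0.55)
   = 1 / (1 + 18.621 + 0.28184) = 1/19.903 = 0.05024
[CO3²⁻] = α₂ × DIC = 0.05024 × 2.13 = 0.107 mmol/kg

[CO3²⁻] = 0.107 mmol/kg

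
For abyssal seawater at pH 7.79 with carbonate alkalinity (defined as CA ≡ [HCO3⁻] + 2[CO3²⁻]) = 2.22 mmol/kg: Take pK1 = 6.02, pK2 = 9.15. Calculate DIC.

DIC = 2.17 mmol/kg

CA = [HCO3⁻] + 2[CO3²⁻] = (α₁ + 2α₂)·DIC
At pH 7.79: [H⁺]/K1 = 10^-1.77 = 0.016982, K2/[H⁺] = 10^-1.36 = 0.043652
α₁ = 1/(1 + 0.016982 + 0.043652) = 1/1.0606 = 0.9428; α₂ = α₁·K2/[H⁺] = 0.04116
α₁ + 2α₂ = 1.0251
DIC = CA / (α₁ + 2α₂) = 2.22 / 1.0251 = 2.17 mmol/kg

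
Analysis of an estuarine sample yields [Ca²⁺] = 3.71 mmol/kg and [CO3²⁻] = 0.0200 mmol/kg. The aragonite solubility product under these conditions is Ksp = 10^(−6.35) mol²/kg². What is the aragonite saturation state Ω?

Ksp = 10^(−6.35) = 4.467×10^-7
Ω = [Ca²⁺][CO3²⁻]/Ksp = (3.71×10^-3)(0.0200×10^-3) / 4.467×10^-7 = 0.166

Ω = 0.166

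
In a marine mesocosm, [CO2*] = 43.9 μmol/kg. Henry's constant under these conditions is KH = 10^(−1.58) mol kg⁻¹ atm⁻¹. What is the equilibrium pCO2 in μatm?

KH = 10^(−1.58) = 2.630×10^-2 mol kg⁻¹ atm⁻¹
pCO2 = [CO2*]/KH = 43.9×10^-6 / 2.630×10^-2 = 1.67×10^-3 atm = 1670 μatm

pCO2 = 1670 μatm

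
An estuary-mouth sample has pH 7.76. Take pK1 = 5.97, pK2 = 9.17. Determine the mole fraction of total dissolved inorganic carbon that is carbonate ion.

α₂ = 1 / (1 + [H⁺]/K2 + [H⁺]²/(K1K2)) = 1 / (1 + 10^+1.41 + 10^-0.38)
   = 1 / (1 + 25.704 + 0.41687) = 1/27.121 = 0.03687

α₂ = 0.0369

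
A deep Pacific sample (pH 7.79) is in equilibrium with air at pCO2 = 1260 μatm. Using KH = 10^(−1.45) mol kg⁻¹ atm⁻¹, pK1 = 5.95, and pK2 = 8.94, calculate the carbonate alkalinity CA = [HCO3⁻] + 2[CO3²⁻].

CA = 3.53 mmol/kg

[CO2*] = KH · pCO2 = 10^(−1.45) × 1260×10^-6 = 4.471×10^-5 mol/kg
α₀ = 1/(1 + K1/[H⁺] + K1K2/[H⁺]²) = 1/(1 + 10^+1.84 + 10^+0.69) = 0.01332
DIC = [CO2*]/α₀ = 4.471×10^-5 / 0.01332 = 3.357 mmol/kg
CA = (α₁ + 2α₂)·DIC = (0.9214 + 2×0.06523) × 3.357 = 3.53 mmol/kg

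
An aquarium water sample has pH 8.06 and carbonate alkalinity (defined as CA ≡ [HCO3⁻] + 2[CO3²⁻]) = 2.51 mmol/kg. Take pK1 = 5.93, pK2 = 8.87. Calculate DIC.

CA = [HCO3⁻] + 2[CO3²⁻] = (α₁ + 2α₂)·DIC
At pH 8.06: [H⁺]/K1 = 10^-2.13 = 0.0074131, K2/[H⁺] = 10^-0.81 = 0.15488
α₁ = 1/(1 + 0.0074131 + 0.15488) = 1/1.1623 = 0.8604; α₂ = α₁·K2/[H⁺] = 0.1333
α₁ + 2α₂ = 1.1269
DIC = CA / (α₁ + 2α₂) = 2.51 / 1.1269 = 2.23 mmol/kg

DIC = 2.23 mmol/kg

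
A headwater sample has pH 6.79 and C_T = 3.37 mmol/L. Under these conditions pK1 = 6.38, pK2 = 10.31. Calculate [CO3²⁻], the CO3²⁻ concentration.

[CO3²⁻] = 0.733 μmol/L

α₂ = 1 / (1 + [H⁺]/K2 + [H⁺]²/(K1K2)) = 1 / (1 + 10^+3.52 + 10^+3.11)
   = 1 / (1 + 3311.3 + 1288.2) = 1/4600.6 = 0.0002174
[CO3²⁻] = α₂ × DIC = 0.0002174 × 3.37 = 0.000733 mmol/L = 0.733 μmol/L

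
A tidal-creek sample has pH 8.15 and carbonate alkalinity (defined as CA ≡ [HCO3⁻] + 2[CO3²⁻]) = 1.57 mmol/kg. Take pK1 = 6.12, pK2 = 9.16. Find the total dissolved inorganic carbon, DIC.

DIC = 1.45 mmol/kg

CA = [HCO3⁻] + 2[CO3²⁻] = (α₁ + 2α₂)·DIC
At pH 8.15: [H⁺]/K1 = 10^-2.03 = 0.0093325, K2/[H⁺] = 10^-1.01 = 0.097724
α₁ = 1/(1 + 0.0093325 + 0.097724) = 1/1.1071 = 0.9033; α₂ = α₁·K2/[H⁺] = 0.08827
α₁ + 2α₂ = 1.0798
DIC = CA / (α₁ + 2α₂) = 1.57 / 1.0798 = 1.45 mmol/kg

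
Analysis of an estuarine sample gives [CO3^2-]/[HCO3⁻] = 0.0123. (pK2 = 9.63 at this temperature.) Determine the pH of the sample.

pH = 7.72

From K2 = [H⁺][CO3^2-]/[HCO3⁻]:  pH = pK2 + log₁₀([CO3^2-]/[HCO3⁻])
log₁₀(0.0123) = -1.910
pH = 9.63 + (-1.910) = 7.72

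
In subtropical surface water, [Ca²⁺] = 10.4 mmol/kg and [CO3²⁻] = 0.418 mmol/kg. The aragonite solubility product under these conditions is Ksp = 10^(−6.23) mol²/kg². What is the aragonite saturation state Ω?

Ksp = 10^(−6.23) = 5.888×10^-7
Ω = [Ca²⁺][CO3²⁻]/Ksp = (10.4×10^-3)(0.418×10^-3) / 5.888×10^-7 = 7.38

Ω = 7.38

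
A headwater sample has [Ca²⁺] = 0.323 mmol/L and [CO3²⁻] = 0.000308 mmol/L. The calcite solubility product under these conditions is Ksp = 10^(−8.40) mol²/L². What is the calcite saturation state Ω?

Ksp = 10^(−8.40) = 3.981×10^-9
Ω = [Ca²⁺][CO3²⁻]/Ksp = (0.323×10^-3)(0.000308×10^-3) / 3.981×10^-9 = 0.0250

Ω = 0.0250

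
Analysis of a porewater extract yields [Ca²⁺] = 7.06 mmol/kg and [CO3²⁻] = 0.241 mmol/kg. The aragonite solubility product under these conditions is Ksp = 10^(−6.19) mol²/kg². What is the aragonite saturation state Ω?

Ω = 2.64

Ksp = 10^(−6.19) = 6.457×10^-7
Ω = [Ca²⁺][CO3²⁻]/Ksp = (7.06×10^-3)(0.241×10^-3) / 6.457×10^-7 = 2.64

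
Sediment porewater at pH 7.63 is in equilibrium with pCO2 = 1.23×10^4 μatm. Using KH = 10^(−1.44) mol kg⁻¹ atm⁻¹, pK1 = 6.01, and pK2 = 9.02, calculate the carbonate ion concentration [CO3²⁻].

[CO2*] = KH · pCO2 = 10^(−1.44) × 1.23×10^4×10^-6 = 4.466×10^-4 mol/kg
α₀ = 1/(1 + K1/[H⁺] + K1K2/[H⁺]²) = 1/(1 + 10^+1.62 + 10^+0.23) = 0.02253
DIC = [CO2*]/α₀ = 4.466×10^-4 / 0.02253 = 19.82 mmol/kg
[CO3²⁻] = α₂·DIC; α₂ = 0.03826, so [CO3²⁻] = 0.03826 × 19.82 = 0.758 mmol/kg

[CO3²⁻] = 0.758 mmol/kg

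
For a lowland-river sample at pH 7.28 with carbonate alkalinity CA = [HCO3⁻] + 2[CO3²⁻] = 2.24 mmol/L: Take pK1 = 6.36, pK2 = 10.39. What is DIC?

CA = [HCO3⁻] + 2[CO3²⁻] = (α₁ + 2α₂)·DIC
At pH 7.28: [H⁺]/K1 = 10^-0.92 = 0.12023, K2/[H⁺] = 10^-3.11 = 0.00077625
α₁ = 1/(1 + 0.12023 + 0.00077625) = 1/1.1210 = 0.8921; α₂ = α₁·K2/[H⁺] = 0.0006925
α₁ + 2α₂ = 0.8934
DIC = CA / (α₁ + 2α₂) = 2.24 / 0.8934 = 2.51 mmol/L

DIC = 2.51 mmol/L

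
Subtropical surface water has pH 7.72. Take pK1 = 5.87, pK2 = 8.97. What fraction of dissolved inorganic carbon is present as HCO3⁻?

α₁ = 0.934

α₁ = 1 / (1 + [H⁺]/K1 + K2/[H⁺]) = 1 / (1 + 10^-1.85 + 10^-1.25)
   = 1 / (1 + 0.014125 + 0.056234) = 1/1.0704 = 0.9343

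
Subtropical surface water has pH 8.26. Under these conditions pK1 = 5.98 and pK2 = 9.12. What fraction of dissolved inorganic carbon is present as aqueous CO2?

α₀ = 0.00459

α₀ = 1 / (1 + K1/[H⁺] + K1K2/[H⁺]²) = 1 / (1 + 10^+2.28 + 10^+1.42)
   = 1 / (1 + 190.55 + 26.303) = 1/217.85 = 0.004590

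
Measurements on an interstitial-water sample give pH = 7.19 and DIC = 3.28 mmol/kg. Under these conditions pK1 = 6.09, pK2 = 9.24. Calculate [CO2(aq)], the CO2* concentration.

α₀ = 1 / (1 + K1/[H⁺] + K1K2/[H⁺]²) = 1 / (1 + 10^+1.10 + 10^-0.95)
   = 1 / (1 + 12.589 + 0.11220) = 1/13.701 = 0.07298
[CO2*] = α₀ × DIC = 0.07298 × 3.28 = 0.239 mmol/kg

[CO2*] = 0.239 mmol/kg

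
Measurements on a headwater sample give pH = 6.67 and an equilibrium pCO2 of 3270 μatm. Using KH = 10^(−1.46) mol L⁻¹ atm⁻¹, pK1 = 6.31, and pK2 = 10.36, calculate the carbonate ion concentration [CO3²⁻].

[CO3²⁻] = 0.0530 μmol/L

[CO2*] = KH · pCO2 = 10^(−1.46) × 3270×10^-6 = 1.134×10^-4 mol/L
α₀ = 1/(1 + K1/[H⁺] + K1K2/[H⁺]²) = 1/(1 + 10^+0.36 + 10^-3.33) = 0.3038
DIC = [CO2*]/α₀ = 1.134×10^-4 / 0.3038 = 0.3732 mmol/L
[CO3²⁻] = α₂·DIC; α₂ = 0.0001421, so [CO3²⁻] = 0.0001421 × 0.3732 = 5.30×10^-5 mmol/L = 0.0530 μmol/L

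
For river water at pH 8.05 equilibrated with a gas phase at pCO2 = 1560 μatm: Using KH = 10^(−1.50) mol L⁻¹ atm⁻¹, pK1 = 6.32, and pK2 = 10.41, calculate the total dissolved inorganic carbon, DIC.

DIC = 2.71 mmol/L

[CO2*] = KH · pCO2 = 10^(−1.50) × 1560×10^-6 = 4.933×10^-5 mol/L
α₀ = 1/(1 + K1/[H⁺] + K1K2/[H⁺]²) = 1/(1 + 10^+1.73 + 10^-0.63) = 0.01820
DIC = [CO2*]/α₀ = 4.933×10^-5 / 0.01820 = 2.71 mmol/L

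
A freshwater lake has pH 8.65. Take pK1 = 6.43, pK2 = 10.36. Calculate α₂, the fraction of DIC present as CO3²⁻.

α₂ = 1 / (1 + [H⁺]/K2 + [H⁺]²/(K1K2)) = 1 / (1 + 10^+1.71 + 10^-0.51)
   = 1 / (1 + 51.286 + 0.30903) = 1/52.595 = 0.01901

α₂ = 0.0190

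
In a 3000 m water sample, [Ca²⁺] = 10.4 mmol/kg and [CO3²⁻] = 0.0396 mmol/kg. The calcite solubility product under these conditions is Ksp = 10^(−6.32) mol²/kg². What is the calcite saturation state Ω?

Ksp = 10^(−6.32) = 4.786×10^-7
Ω = [Ca²⁺][CO3²⁻]/Ksp = (10.4×10^-3)(0.0396×10^-3) / 4.786×10^-7 = 0.860

Ω = 0.860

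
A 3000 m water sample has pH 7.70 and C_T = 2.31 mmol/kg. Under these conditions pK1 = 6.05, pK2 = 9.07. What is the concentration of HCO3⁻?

α₁ = 1 / (1 + [H⁺]/K1 + K2/[H⁺]) = 1 / (1 + 10^-1.65 + 10^-1.37)
   = 1 / (1 + 0.022387 + 0.042658) = 1/1.0650 = 0.9389
[HCO3⁻] = α₁ × DIC = 0.9389 × 2.31 = 2.17 mmol/kg

[HCO3⁻] = 2.17 mmol/kg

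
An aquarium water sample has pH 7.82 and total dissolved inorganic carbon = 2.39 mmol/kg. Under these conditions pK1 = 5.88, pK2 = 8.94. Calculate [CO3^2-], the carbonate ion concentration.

[CO3²⁻] = 0.167 mmol/kg

α₂ = 1 / (1 + [H⁺]/K2 + [H⁺]²/(K1K2)) = 1 / (1 + 10^+1.12 + 10^-0.82)
   = 1 / (1 + 13.183 + 0.15136) = 1/14.334 = 0.06976
[CO3²⁻] = α₂ × DIC = 0.06976 × 2.39 = 0.167 mmol/kg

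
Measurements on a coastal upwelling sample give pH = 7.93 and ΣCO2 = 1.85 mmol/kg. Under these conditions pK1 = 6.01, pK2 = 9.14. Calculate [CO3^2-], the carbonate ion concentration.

[CO3²⁻] = 0.106 mmol/kg

α₂ = 1 / (1 + [H⁺]/K2 + [H⁺]²/(K1K2)) = 1 / (1 + 10^+1.21 + 10^-0.71)
   = 1 / (1 + 16.218 + 0.19498) = 1/17.413 = 0.05743
[CO3²⁻] = α₂ × DIC = 0.05743 × 1.85 = 0.106 mmol/kg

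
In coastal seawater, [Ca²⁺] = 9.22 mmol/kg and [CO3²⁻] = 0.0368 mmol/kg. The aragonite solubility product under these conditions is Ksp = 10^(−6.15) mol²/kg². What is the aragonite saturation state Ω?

Ksp = 10^(−6.15) = 7.079×10^-7
Ω = [Ca²⁺][CO3²⁻]/Ksp = (9.22×10^-3)(0.0368×10^-3) / 7.079×10^-7 = 0.479

Ω = 0.479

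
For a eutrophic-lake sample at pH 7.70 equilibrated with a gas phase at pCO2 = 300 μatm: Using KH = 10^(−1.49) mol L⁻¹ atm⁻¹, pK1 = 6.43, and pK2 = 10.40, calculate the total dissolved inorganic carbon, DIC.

DIC = 0.191 mmol/L

[CO2*] = KH · pCO2 = 10^(−1.49) × 300×10^-6 = 9.708×10^-6 mol/L
α₀ = 1/(1 + K1/[H⁺] + K1K2/[H⁺]²) = 1/(1 + 10^+1.27 + 10^-1.43) = 0.05087
DIC = [CO2*]/α₀ = 9.708×10^-6 / 0.05087 = 0.191 mmol/L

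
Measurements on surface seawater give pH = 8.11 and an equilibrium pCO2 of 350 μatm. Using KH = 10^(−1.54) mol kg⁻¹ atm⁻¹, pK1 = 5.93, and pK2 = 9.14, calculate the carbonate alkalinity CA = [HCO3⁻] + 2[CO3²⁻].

[CO2*] = KH · pCO2 = 10^(−1.54) × 350×10^-6 = 1.009×10^-5 mol/kg
α₀ = 1/(1 + K1/[H⁺] + K1K2/[H⁺]²) = 1/(1 + 10^+2.18 + 10^+1.15) = 0.006007
DIC = [CO2*]/α₀ = 1.009×10^-5 / 0.006007 = 1.680 mmol/kg
CA = (α₁ + 2α₂)·DIC = (0.9091 + 2×0.08485) × 1.680 = 1.81 mmol/kg

CA = 1.81 mmol/kg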